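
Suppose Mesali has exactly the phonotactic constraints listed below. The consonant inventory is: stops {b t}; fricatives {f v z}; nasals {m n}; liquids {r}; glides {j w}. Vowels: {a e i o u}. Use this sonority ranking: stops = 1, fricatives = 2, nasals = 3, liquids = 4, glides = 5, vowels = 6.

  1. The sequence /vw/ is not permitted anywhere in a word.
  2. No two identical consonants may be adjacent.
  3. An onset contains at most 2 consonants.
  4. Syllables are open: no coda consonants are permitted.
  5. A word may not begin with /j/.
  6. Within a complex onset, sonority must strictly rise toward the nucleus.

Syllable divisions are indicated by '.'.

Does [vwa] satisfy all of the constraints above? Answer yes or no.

no

[vwa] — violates constraint 1: contains banned sequence /vw/ → not permitted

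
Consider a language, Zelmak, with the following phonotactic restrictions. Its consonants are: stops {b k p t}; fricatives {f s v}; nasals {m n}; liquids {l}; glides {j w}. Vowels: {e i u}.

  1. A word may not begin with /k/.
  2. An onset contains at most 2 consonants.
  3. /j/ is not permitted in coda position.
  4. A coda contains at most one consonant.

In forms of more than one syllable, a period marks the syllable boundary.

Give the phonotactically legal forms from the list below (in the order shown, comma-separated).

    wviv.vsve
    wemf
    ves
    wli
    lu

ves, wli, lu

wviv.vsve — violates constraint 2: syllable 2 onset /vsv/ has 3 consonants (> 2) → phonotactically illegal
wemf — violates constraint 4: syllable 1 coda /mf/ has 2 consonants (> 1) → phonotactically illegal
ves — σ1 onset /v/, coda /s/ ok → phonotactically legal
wli — σ1 onset /wl/ (2C), coda /∅/ ok → phonotactically legal
lu — σ1 onset /l/, coda /∅/ ok → phonotactically legal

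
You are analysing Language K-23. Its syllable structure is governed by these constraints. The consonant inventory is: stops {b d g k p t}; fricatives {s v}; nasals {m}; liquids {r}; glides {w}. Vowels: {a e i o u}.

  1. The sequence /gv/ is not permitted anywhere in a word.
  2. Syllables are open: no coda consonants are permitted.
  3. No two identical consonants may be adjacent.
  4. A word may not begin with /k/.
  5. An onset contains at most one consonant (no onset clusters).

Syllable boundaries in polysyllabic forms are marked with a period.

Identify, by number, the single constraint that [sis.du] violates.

2

[sis.du]: syllable 1 coda /s/ has 1 consonant (> 0).
This is a violation of constraint 2: "Syllables are open: no coda consonants are permitted."
The remaining constraints (1, 3, 4, 5) are satisfied.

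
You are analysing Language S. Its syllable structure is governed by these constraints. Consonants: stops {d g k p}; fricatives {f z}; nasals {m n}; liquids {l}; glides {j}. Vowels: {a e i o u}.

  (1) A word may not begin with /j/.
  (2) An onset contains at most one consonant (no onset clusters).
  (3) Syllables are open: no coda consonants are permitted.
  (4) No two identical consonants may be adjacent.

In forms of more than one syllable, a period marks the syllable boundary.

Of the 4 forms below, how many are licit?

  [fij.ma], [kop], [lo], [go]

[fij.ma] — violates constraint 3: syllable 1 coda /j/ has 1 consonant (> 0) → illicit
[kop] — violates constraint 3: syllable 1 coda /p/ has 1 consonant (> 0) → illicit
[lo] — σ1 onset /l/, coda /∅/ ok → licit
[go] — σ1 onset /g/, coda /∅/ ok → licit
Licit: [lo], [go] → 2.

2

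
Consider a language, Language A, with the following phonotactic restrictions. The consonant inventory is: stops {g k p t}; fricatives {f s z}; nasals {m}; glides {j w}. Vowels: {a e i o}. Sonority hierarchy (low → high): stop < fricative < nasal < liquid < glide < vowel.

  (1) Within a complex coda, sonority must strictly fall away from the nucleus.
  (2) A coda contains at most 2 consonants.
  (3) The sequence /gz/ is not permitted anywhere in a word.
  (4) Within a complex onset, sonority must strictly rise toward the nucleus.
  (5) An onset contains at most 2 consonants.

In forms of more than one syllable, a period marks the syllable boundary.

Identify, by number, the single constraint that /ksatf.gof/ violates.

/ksatf.gof/: syllable 1 coda /tf/: /t/ (stop, 1) → /f/ (fricative, 2) does not fall.
This is a violation of constraint 1: "Within a complex coda, sonority must strictly fall away from the nucleus."
The remaining constraints (2, 3, 4, 5) are satisfied.

1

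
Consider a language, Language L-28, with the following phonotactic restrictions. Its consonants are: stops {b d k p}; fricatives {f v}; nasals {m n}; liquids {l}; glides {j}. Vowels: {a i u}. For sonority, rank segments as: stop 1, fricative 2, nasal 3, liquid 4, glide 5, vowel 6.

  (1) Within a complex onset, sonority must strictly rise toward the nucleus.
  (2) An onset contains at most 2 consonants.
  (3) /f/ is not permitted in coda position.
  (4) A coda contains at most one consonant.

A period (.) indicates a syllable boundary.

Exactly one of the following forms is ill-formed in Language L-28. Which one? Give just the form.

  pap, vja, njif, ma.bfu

pap — σ1 onset /p/, coda /p/ ok → well-formed
vja — σ1 onset /vj/ (2→5 rises), coda /∅/ ok → well-formed
njif — violates constraint 3: syllable 1 coda contains /f/ → ill-formed
ma.bfu — σ1 onset /m/, coda /∅/ ok; σ2 onset /bf/ (1→2 rises), coda /∅/ ok → well-formed

njif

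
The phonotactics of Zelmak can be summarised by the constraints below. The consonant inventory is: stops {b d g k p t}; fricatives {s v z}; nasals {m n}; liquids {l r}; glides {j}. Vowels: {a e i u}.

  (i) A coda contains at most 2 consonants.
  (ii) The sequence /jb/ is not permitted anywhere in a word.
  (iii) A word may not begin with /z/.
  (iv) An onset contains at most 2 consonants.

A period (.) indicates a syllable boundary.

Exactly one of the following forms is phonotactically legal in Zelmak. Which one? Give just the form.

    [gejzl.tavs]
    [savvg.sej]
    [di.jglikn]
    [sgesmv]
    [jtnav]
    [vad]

[vad]

[gejzl.tavs] — violates constraint (i): syllable 1 coda /jzl/ has 3 consonants (> 2) → phonotactically illegal
[savvg.sej] — violates constraint (i): syllable 1 coda /vvg/ has 3 consonants (> 2) → phonotactically illegal
[di.jglikn] — violates constraint (iv): syllable 2 onset /jgl/ has 3 consonants (> 2) → phonotactically illegal
[sgesmv] — violates constraint (i): syllable 1 coda /smv/ has 3 consonants (> 2) → phonotactically illegal
[jtnav] — violates constraint (iv): syllable 1 onset /jtn/ has 3 consonants (> 2) → phonotactically illegal
[vad] — σ1 onset /v/, coda /d/ ok → phonotactically legal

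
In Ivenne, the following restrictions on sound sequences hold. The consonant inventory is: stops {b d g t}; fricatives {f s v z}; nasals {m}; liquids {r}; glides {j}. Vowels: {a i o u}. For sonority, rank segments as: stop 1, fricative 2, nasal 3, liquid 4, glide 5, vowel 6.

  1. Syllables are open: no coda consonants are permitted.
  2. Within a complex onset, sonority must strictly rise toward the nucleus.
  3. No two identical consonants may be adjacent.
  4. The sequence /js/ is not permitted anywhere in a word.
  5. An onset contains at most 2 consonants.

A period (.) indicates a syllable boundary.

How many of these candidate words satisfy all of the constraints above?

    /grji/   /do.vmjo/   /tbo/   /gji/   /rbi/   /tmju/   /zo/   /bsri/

2

/grji/ — violates constraint 5: syllable 1 onset /grj/ has 3 consonants (> 2) → phonotactically illegal
/do.vmjo/ — violates constraint 5: syllable 2 onset /vmj/ has 3 consonants (> 2) → phonotactically illegal
/tbo/ — violates constraint 2: syllable 1 onset /tb/: /t/ (stop, 1) → /b/ (stop, 1) does not rise → phonotactically illegal
/gji/ — σ1 onset /gj/ (1→5 rises), coda /∅/ ok → phonotactically legal
/rbi/ — violates constraint 2: syllable 1 onset /rb/: /r/ (liquid, 4) → /b/ (stop, 1) does not rise → phonotactically illegal
/tmju/ — violates constraint 5: syllable 1 onset /tmj/ has 3 consonants (> 2) → phonotactically illegal
/zo/ — σ1 onset /z/, coda /∅/ ok → phonotactically legal
/bsri/ — violates constraint 5: syllable 1 onset /bsr/ has 3 consonants (> 2) → phonotactically illegal
Phonotactically legal: /gji/, /zo/ → 2.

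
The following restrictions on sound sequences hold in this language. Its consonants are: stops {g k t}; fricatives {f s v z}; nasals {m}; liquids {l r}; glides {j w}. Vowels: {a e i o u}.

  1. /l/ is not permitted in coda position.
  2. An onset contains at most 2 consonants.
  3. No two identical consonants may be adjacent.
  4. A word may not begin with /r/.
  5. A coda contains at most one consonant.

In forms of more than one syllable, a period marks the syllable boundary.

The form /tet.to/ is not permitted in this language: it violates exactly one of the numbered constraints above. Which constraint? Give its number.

/tet.to/: adjacent identical consonants /tt/.
This is a violation of constraint 3: "No two identical consonants may be adjacent."
The remaining constraints (1, 2, 4, 5) are satisfied.

3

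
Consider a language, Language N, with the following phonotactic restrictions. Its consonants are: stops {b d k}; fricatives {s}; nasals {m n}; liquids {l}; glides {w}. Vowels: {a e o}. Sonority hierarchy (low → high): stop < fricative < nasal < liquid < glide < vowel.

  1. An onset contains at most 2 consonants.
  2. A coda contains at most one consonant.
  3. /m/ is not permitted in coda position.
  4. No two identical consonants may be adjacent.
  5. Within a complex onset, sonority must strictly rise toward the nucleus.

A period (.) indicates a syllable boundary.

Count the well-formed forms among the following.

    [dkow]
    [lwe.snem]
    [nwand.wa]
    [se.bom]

0

[dkow] — violates constraint 5: syllable 1 onset /dk/: /d/ (stop, 1) → /k/ (stop, 1) does not rise → ill-formed
[lwe.snem] — violates constraint 3: syllable 2 coda contains /m/ → ill-formed
[nwand.wa] — violates constraint 2: syllable 1 coda /nd/ has 2 consonants (> 1) → ill-formed
[se.bom] — violates constraint 3: syllable 2 coda contains /m/ → ill-formed
No form is well-formed → 0.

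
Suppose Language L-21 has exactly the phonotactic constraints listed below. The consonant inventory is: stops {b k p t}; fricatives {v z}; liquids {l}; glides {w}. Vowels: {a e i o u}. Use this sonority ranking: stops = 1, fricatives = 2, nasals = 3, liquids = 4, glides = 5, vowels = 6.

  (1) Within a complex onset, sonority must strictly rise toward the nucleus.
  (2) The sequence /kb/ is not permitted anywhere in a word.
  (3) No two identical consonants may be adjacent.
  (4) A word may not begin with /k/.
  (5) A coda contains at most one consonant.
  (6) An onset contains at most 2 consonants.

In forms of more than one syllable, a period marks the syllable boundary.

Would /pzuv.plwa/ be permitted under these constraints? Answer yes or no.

/pzuv.plwa/ — violates constraint 6: syllable 2 onset /plw/ has 3 consonants (> 2) → not permitted

no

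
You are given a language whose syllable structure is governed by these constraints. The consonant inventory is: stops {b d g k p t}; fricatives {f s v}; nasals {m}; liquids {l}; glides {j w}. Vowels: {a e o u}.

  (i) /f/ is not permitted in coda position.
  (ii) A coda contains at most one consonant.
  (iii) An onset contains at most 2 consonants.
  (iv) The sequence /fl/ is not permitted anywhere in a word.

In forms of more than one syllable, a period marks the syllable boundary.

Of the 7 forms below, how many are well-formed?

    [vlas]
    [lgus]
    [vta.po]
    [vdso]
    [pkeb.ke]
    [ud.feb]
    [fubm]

5

[vlas] — σ1 onset /vl/ (2C), coda /s/ ok → well-formed
[lgus] — σ1 onset /lg/ (2C), coda /s/ ok → well-formed
[vta.po] — σ1 onset /vt/ (2C), coda /∅/ ok; σ2 onset /p/, coda /∅/ ok → well-formed
[vdso] — violates constraint (iii): syllable 1 onset /vds/ has 3 consonants (> 2) → ill-formed
[pkeb.ke] — σ1 onset /pk/ (2C), coda /b/ ok; σ2 onset /k/, coda /∅/ ok → well-formed
[ud.feb] — σ1 onset /∅/, coda /d/ ok; σ2 onset /f/, coda /b/ ok → well-formed
[fubm] — violates constraint (ii): syllable 1 coda /bm/ has 2 consonants (> 1) → ill-formed
Well-formed: [vlas], [lgus], [vta.po], [pkeb.ke], [ud.feb] → 5.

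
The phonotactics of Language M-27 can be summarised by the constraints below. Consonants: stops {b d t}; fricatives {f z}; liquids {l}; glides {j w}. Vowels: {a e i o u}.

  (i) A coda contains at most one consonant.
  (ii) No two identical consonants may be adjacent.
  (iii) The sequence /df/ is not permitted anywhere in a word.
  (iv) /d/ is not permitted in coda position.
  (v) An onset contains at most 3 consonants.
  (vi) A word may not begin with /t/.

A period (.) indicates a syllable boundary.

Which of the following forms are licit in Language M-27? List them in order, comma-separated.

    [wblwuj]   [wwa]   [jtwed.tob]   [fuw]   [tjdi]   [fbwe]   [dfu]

[wblwuj] — violates constraint (v): syllable 1 onset /wblw/ has 4 consonants (> 3) → illicit
[wwa] — violates constraint (ii): adjacent identical consonants /ww/ → illicit
[jtwed.tob] — violates constraint (iv): syllable 1 coda contains /d/ → illicit
[fuw] — σ1 onset /f/, coda /w/ ok → licit
[tjdi] — violates constraint (vi): word begins with /t/ → illicit
[fbwe] — σ1 onset /fbw/ (3C), coda /∅/ ok → licit
[dfu] — violates constraint (iii): contains banned sequence /df/ → illicit

[fuw], [fbwe]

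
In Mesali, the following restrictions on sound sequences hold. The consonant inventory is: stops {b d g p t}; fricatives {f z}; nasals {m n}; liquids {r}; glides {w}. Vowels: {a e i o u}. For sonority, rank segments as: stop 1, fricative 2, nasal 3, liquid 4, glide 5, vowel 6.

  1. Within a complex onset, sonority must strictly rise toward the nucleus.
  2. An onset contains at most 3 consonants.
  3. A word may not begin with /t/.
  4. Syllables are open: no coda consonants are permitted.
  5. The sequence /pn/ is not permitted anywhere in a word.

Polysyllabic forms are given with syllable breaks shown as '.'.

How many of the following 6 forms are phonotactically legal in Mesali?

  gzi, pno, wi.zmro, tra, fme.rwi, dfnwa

3

gzi — σ1 onset /gz/ (1→2 rises), coda /∅/ ok → phonotactically legal
pno — violates constraint 5: contains banned sequence /pn/ → phonotactically illegal
wi.zmro — σ1 onset /w/, coda /∅/ ok; σ2 onset /zmr/ (2→3→4 rises), coda /∅/ ok → phonotactically legal
tra — violates constraint 3: word begins with /t/ → phonotactically illegal
fme.rwi — σ1 onset /fm/ (2→3 rises), coda /∅/ ok; σ2 onset /rw/ (4→5 rises), coda /∅/ ok → phonotactically legal
dfnwa — violates constraint 2: syllable 1 onset /dfnw/ has 4 consonants (> 3) → phonotactically illegal
Phonotactically legal: gzi, wi.zmro, fme.rwi → 3.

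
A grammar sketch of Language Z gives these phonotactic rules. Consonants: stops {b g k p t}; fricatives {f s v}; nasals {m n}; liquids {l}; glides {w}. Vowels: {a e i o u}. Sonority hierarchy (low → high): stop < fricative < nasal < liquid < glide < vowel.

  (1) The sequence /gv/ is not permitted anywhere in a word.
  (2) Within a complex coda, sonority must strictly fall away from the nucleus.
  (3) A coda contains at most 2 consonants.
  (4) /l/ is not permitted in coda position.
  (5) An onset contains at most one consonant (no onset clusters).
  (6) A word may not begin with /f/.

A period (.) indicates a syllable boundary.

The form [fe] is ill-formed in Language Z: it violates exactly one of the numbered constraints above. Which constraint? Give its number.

6

[fe]: word begins with /f/.
This is a violation of constraint 6: "A word may not begin with /f/."
The remaining constraints (1, 2, 3, 4, 5) are satisfied.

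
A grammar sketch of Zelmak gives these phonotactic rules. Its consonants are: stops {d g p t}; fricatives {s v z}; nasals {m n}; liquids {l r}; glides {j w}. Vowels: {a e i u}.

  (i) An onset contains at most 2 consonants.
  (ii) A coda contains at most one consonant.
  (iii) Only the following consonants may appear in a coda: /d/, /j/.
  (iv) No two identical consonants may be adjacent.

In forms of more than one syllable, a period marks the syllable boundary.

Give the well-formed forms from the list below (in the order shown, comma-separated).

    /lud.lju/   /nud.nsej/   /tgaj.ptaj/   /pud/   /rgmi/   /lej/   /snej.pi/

/lud.lju/, /nud.nsej/, /tgaj.ptaj/, /pud/, /lej/, /snej.pi/

/lud.lju/ — σ1 onset /l/, coda /d/ ok; σ2 onset /lj/ (2C), coda /∅/ ok → well-formed
/nud.nsej/ — σ1 onset /n/, coda /d/ ok; σ2 onset /ns/ (2C), coda /j/ ok → well-formed
/tgaj.ptaj/ — σ1 onset /tg/ (2C), coda /j/ ok; σ2 onset /pt/ (2C), coda /j/ ok → well-formed
/pud/ — σ1 onset /p/, coda /d/ ok → well-formed
/rgmi/ — violates constraint (i): syllable 1 onset /rgm/ has 3 consonants (> 2) → ill-formed
/lej/ — σ1 onset /l/, coda /j/ ok → well-formed
/snej.pi/ — σ1 onset /sn/ (2C), coda /j/ ok; σ2 onset /p/, coda /∅/ ok → well-formed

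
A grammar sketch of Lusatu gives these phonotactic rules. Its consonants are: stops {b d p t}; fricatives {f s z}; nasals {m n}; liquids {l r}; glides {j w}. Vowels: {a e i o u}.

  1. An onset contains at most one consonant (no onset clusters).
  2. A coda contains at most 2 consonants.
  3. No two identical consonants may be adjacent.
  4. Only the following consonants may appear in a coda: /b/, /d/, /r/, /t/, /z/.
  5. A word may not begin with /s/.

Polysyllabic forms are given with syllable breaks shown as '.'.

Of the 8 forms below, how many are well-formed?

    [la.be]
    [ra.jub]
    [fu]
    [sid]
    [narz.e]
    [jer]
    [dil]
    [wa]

[la.be] — σ1 onset /l/, coda /∅/ ok; σ2 onset /b/, coda /∅/ ok → well-formed
[ra.jub] — σ1 onset /r/, coda /∅/ ok; σ2 onset /j/, coda /b/ ok → well-formed
[fu] — σ1 onset /f/, coda /∅/ ok → well-formed
[sid] — violates constraint 5: word begins with /s/ → ill-formed
[narz.e] — σ1 onset /n/, coda /rz/ (2C) ok; σ2 onset /∅/, coda /∅/ ok → well-formed
[jer] — σ1 onset /j/, coda /r/ ok → well-formed
[dil] — violates constraint 4: syllable 1 coda contains /l/, which is not a licensed coda consonant → ill-formed
[wa] — σ1 onset /w/, coda /∅/ ok → well-formed
Well-formed: [la.be], [ra.jub], [fu], [narz.e], [jer], [wa] → 6.

6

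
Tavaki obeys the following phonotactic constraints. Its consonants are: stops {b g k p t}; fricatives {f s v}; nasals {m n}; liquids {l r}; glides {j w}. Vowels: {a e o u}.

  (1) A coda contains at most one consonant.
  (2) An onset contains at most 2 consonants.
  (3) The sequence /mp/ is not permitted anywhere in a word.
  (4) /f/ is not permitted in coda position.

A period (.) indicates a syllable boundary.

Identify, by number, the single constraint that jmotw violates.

jmotw: syllable 1 coda /tw/ has 2 consonants (> 1).
This is a violation of constraint 1: "A coda contains at most one consonant."
The remaining constraints (2, 3, 4) are satisfied.

1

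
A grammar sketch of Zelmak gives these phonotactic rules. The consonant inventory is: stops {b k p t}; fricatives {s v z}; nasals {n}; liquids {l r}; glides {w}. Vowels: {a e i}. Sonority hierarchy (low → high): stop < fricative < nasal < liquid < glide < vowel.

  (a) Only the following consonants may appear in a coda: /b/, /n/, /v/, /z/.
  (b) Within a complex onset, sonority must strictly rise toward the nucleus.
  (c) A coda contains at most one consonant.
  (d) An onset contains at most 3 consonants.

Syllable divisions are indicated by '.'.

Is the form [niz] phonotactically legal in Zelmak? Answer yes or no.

[niz] — σ1 onset /n/, coda /z/ ok → phonotactically legal

yes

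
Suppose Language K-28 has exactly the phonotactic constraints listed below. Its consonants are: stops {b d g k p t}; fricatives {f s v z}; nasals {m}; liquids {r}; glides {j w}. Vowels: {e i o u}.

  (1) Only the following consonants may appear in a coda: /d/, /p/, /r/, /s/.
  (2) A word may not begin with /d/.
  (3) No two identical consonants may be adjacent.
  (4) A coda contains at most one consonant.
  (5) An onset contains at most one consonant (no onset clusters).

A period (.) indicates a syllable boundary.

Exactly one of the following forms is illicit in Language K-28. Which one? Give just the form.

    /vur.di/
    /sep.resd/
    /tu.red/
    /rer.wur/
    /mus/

/vur.di/ — σ1 onset /v/, coda /r/ ok; σ2 onset /d/, coda /∅/ ok → licit
/sep.resd/ — violates constraint 4: syllable 2 coda /sd/ has 2 consonants (> 1) → illicit
/tu.red/ — σ1 onset /t/, coda /∅/ ok; σ2 onset /r/, coda /d/ ok → licit
/rer.wur/ — σ1 onset /r/, coda /r/ ok; σ2 onset /w/, coda /r/ ok → licit
/mus/ — σ1 onset /m/, coda /s/ ok → licit

/sep.resd/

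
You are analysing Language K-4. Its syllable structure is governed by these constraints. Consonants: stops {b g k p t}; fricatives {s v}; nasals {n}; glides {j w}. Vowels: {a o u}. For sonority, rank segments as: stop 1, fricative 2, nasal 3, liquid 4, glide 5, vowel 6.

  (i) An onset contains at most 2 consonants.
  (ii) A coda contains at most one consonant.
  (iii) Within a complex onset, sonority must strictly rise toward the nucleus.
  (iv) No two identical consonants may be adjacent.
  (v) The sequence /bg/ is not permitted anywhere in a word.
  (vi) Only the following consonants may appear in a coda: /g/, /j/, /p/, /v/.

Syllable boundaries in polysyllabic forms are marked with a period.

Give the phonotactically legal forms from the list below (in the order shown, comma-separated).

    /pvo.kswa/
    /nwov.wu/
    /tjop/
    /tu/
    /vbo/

/pvo.kswa/ — violates constraint (i): syllable 2 onset /ksw/ has 3 consonants (> 2) → phonotactically illegal
/nwov.wu/ — σ1 onset /nw/ (3→5 rises), coda /v/ ok; σ2 onset /w/, coda /∅/ ok → phonotactically legal
/tjop/ — σ1 onset /tj/ (1→5 rises), coda /p/ ok → phonotactically legal
/tu/ — σ1 onset /t/, coda /∅/ ok → phonotactically legal
/vbo/ — violates constraint (iii): syllable 1 onset /vb/: /v/ (fricative, 2) → /b/ (stop, 1) does not rise → phonotactically illegal

/nwov.wu/, /tjop/, /tu/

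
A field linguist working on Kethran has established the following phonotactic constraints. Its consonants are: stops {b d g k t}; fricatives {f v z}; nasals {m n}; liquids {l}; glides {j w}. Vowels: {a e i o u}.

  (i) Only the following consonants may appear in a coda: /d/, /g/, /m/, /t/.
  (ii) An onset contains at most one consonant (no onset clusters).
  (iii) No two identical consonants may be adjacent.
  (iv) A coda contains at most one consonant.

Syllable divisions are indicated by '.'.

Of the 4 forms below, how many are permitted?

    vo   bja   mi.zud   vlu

vo — σ1 onset /v/, coda /∅/ ok → permitted
bja — violates constraint (ii): syllable 1 onset /bj/ has 2 consonants (> 1) → not permitted
mi.zud — σ1 onset /m/, coda /∅/ ok; σ2 onset /z/, coda /d/ ok → permitted
vlu — violates constraint (ii): syllable 1 onset /vl/ has 2 consonants (> 1) → not permitted
Permitted: vo, mi.zud → 2.

2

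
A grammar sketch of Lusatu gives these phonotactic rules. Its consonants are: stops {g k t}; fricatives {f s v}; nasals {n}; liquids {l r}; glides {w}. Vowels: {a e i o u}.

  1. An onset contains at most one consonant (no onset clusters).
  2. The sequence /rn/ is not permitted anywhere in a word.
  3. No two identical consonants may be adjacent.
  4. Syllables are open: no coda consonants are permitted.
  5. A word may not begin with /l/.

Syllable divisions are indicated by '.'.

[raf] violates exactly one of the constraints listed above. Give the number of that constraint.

4

[raf]: syllable 1 coda /f/ has 1 consonant (> 0).
This is a violation of constraint 4: "Syllables are open: no coda consonants are permitted."
The remaining constraints (1, 2, 3, 5) are satisfied.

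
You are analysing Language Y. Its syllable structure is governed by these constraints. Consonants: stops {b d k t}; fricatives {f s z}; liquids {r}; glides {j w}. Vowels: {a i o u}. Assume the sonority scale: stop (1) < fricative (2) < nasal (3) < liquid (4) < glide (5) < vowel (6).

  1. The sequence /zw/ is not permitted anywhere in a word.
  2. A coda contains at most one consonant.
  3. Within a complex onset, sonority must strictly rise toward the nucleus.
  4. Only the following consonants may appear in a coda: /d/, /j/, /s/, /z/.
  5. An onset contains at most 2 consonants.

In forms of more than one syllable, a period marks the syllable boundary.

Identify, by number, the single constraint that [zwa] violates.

1

[zwa]: contains banned sequence /zw/.
This is a violation of constraint 1: "The sequence /zw/ is not permitted anywhere in a word."
The remaining constraints (2, 3, 4, 5) are satisfied.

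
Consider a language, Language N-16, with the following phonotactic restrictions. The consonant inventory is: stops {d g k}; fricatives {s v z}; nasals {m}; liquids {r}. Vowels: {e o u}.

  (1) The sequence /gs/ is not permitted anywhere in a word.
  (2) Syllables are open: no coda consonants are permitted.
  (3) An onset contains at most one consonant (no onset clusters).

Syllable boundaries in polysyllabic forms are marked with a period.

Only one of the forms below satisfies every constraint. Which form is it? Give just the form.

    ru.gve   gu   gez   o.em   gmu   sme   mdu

gu

ru.gve — violates constraint 3: syllable 2 onset /gv/ has 2 consonants (> 1) → ill-formed
gu — σ1 onset /g/, coda /∅/ ok → well-formed
gez — violates constraint 2: syllable 1 coda /z/ has 1 consonant (> 0) → ill-formed
o.em — violates constraint 2: syllable 2 coda /m/ has 1 consonant (> 0) → ill-formed
gmu — violates constraint 3: syllable 1 onset /gm/ has 2 consonants (> 1) → ill-formed
sme — violates constraint 3: syllable 1 onset /sm/ has 2 consonants (> 1) → ill-formed
mdu — violates constraint 3: syllable 1 onset /md/ has 2 consonants (> 1) → ill-formed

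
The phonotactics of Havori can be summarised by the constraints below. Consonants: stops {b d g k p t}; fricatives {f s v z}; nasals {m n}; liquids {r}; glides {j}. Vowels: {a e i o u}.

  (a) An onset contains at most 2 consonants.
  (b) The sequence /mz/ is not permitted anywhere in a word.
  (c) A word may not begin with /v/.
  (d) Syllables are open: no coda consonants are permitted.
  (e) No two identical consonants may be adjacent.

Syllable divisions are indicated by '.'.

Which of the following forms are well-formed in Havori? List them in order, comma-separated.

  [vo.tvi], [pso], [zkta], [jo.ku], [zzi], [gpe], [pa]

[vo.tvi] — violates constraint (c): word begins with /v/ → ill-formed
[pso] — σ1 onset /ps/ (2C), coda /∅/ ok → well-formed
[zkta] — violates constraint (a): syllable 1 onset /zkt/ has 3 consonants (> 2) → ill-formed
[jo.ku] — σ1 onset /j/, coda /∅/ ok; σ2 onset /k/, coda /∅/ ok → well-formed
[zzi] — violates constraint (e): adjacent identical consonants /zz/ → ill-formed
[gpe] — σ1 onset /gp/ (2C), coda /∅/ ok → well-formed
[pa] — σ1 onset /p/, coda /∅/ ok → well-formed

[pso], [jo.ku], [gpe], [pa]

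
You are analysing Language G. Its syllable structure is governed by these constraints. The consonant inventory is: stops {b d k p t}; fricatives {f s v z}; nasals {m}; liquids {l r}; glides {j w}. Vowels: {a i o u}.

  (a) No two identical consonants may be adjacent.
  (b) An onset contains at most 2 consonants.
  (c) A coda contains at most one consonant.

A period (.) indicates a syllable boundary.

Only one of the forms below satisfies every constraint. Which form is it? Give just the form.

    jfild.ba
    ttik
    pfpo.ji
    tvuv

tvuv

jfild.ba — violates constraint (c): syllable 1 coda /ld/ has 2 consonants (> 1) → not permitted
ttik — violates constraint (a): adjacent identical consonants /tt/ → not permitted
pfpo.ji — violates constraint (b): syllable 1 onset /pfp/ has 3 consonants (> 2) → not permitted
tvuv — σ1 onset /tv/ (2C), coda /v/ ok → permitted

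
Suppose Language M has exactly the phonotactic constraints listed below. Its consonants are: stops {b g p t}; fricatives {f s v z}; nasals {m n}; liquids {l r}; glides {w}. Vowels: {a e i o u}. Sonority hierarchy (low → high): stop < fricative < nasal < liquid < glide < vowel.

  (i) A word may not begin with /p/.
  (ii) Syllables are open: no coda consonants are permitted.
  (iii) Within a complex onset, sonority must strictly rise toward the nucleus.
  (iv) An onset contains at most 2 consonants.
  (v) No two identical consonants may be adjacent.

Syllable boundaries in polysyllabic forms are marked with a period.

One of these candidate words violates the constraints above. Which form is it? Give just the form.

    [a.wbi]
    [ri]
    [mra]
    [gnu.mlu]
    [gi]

[a.wbi]

[a.wbi] — violates constraint (iii): syllable 2 onset /wb/: /w/ (glide, 5) → /b/ (stop, 1) does not rise → phonotactically illegal
[ri] — σ1 onset /r/, coda /∅/ ok → phonotactically legal
[mra] — σ1 onset /mr/ (3→4 rises), coda /∅/ ok → phonotactically legal
[gnu.mlu] — σ1 onset /gn/ (1→3 rises), coda /∅/ ok; σ2 onset /ml/ (3→4 rises), coda /∅/ ok → phonotactically legal
[gi] — σ1 onset /g/, coda /∅/ ok → phonotactically legal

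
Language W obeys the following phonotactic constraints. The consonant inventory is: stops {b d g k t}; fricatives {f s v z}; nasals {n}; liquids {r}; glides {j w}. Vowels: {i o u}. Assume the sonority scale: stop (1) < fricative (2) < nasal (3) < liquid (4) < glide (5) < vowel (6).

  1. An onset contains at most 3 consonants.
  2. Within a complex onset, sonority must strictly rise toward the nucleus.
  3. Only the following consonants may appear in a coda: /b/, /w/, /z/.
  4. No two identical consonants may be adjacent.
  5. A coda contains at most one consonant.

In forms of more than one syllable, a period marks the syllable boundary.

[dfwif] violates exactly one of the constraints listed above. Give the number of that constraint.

[dfwif]: syllable 1 coda contains /f/, which is not a licensed coda consonant.
This is a violation of constraint 3: "Only the following consonants may appear in a coda: /b/, /w/, /z/."
The remaining constraints (1, 2, 4, 5) are satisfied.

3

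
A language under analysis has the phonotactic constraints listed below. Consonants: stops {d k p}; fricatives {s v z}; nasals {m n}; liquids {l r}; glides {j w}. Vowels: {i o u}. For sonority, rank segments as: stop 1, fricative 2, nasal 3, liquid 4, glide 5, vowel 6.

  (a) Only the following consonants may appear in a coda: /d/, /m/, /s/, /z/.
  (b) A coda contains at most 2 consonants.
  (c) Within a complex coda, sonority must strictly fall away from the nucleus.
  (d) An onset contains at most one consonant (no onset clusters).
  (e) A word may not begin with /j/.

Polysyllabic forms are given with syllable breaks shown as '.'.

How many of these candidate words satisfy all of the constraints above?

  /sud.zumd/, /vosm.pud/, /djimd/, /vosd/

/sud.zumd/ — σ1 onset /s/, coda /d/ ok; σ2 onset /z/, coda /md/ (3→1 falls) ok → permitted
/vosm.pud/ — violates constraint (c): syllable 1 coda /sm/: /s/ (fricative, 2) → /m/ (nasal, 3) does not fall → not permitted
/djimd/ — violates constraint (d): syllable 1 onset /dj/ has 2 consonants (> 1) → not permitted
/vosd/ — σ1 onset /v/, coda /sd/ (2→1 falls) ok → permitted
Permitted: /sud.zumd/, /vosd/ → 2.

2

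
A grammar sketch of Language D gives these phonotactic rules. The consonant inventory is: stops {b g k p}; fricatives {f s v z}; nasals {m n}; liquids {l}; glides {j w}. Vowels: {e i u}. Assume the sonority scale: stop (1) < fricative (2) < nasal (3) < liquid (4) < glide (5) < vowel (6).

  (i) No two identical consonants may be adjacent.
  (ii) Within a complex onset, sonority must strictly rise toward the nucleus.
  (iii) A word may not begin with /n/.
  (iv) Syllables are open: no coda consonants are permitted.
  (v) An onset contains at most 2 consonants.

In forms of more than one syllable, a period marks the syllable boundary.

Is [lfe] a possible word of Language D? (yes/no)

[lfe] — violates constraint (ii): syllable 1 onset /lf/: /l/ (liquid, 4) → /f/ (fricative, 2) does not rise → not permitted

no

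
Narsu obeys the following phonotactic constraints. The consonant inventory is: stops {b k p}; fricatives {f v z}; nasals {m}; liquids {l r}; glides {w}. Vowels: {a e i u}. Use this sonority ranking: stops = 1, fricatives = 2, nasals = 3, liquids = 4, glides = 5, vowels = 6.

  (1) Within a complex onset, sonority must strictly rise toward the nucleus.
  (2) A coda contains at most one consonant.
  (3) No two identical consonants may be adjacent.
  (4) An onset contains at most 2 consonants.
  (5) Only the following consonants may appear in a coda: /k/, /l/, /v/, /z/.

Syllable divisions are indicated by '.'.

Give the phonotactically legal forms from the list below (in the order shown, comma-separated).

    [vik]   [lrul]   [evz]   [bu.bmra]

[vik]

[vik] — σ1 onset /v/, coda /k/ ok → phonotactically legal
[lrul] — violates constraint 1: syllable 1 onset /lr/: /l/ (liquid, 4) → /r/ (liquid, 4) does not rise → phonotactically illegal
[evz] — violates constraint 2: syllable 1 coda /vz/ has 2 consonants (> 1) → phonotactically illegal
[bu.bmra] — violates constraint 4: syllable 2 onset /bmr/ has 3 consonants (> 2) → phonotactically illegal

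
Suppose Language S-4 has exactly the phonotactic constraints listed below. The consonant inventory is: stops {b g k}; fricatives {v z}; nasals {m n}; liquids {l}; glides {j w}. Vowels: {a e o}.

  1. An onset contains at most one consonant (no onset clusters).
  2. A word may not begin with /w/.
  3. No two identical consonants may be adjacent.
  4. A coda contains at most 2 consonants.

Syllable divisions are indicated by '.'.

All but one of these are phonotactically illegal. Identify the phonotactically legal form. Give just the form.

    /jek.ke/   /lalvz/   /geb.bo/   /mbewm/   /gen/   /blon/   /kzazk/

/gen/

/jek.ke/ — violates constraint 3: adjacent identical consonants /kk/ → phonotactically illegal
/lalvz/ — violates constraint 4: syllable 1 coda /lvz/ has 3 consonants (> 2) → phonotactically illegal
/geb.bo/ — violates constraint 3: adjacent identical consonants /bb/ → phonotactically illegal
/mbewm/ — violates constraint 1: syllable 1 onset /mb/ has 2 consonants (> 1) → phonotactically illegal
/gen/ — σ1 onset /g/, coda /n/ ok → phonotactically legal
/blon/ — violates constraint 1: syllable 1 onset /bl/ has 2 consonants (> 1) → phonotactically illegal
/kzazk/ — violates constraint 1: syllable 1 onset /kz/ has 2 consonants (> 1) → phonotactically illegal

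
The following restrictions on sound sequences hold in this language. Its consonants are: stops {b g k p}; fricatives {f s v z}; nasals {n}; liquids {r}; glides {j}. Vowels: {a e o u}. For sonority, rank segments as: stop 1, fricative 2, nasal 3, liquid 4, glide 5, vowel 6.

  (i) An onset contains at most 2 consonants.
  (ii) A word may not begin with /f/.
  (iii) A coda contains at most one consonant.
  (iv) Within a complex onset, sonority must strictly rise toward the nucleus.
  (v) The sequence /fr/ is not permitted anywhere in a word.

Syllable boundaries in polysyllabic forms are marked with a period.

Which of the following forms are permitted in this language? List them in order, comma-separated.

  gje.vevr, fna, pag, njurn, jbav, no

pag, no

gje.vevr — violates constraint (iii): syllable 2 coda /vr/ has 2 consonants (> 1) → not permitted
fna — violates constraint (ii): word begins with /f/ → not permitted
pag — σ1 onset /p/, coda /g/ ok → permitted
njurn — violates constraint (iii): syllable 1 coda /rn/ has 2 consonants (> 1) → not permitted
jbav — violates constraint (iv): syllable 1 onset /jb/: /j/ (glide, 5) → /b/ (stop, 1) does not rise → not permitted
no — σ1 onset /n/, coda /∅/ ok → permitted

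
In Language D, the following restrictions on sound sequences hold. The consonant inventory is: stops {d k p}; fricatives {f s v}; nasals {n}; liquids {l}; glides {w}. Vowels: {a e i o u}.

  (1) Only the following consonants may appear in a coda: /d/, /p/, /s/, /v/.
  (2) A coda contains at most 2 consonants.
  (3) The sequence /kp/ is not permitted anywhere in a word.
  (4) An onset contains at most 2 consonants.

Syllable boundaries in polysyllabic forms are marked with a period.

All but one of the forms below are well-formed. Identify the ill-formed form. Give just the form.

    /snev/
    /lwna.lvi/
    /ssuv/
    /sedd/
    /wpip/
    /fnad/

/snev/ — σ1 onset /sn/ (2C), coda /v/ ok → well-formed
/lwna.lvi/ — violates constraint 4: syllable 1 onset /lwn/ has 3 consonants (> 2) → ill-formed
/ssuv/ — σ1 onset /ss/ (2C), coda /v/ ok → well-formed
/sedd/ — σ1 onset /s/, coda /dd/ (2C) ok → well-formed
/wpip/ — σ1 onset /wp/ (2C), coda /p/ ok → well-formed
/fnad/ — σ1 onset /fn/ (2C), coda /d/ ok → well-formed

/lwna.lvi/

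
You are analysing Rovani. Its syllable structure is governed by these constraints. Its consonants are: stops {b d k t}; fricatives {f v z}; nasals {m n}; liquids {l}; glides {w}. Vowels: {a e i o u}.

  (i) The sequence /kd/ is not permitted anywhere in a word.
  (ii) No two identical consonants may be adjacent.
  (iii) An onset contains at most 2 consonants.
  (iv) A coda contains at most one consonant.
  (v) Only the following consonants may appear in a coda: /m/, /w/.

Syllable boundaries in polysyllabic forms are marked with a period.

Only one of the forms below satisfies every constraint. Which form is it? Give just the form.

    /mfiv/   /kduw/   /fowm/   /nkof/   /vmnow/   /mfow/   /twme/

/mfiv/ — violates constraint (v): syllable 1 coda contains /v/, which is not a licensed coda consonant → not permitted
/kduw/ — violates constraint (i): contains banned sequence /kd/ → not permitted
/fowm/ — violates constraint (iv): syllable 1 coda /wm/ has 2 consonants (> 1) → not permitted
/nkof/ — violates constraint (v): syllable 1 coda contains /f/, which is not a licensed coda consonant → not permitted
/vmnow/ — violates constraint (iii): syllable 1 onset /vmn/ has 3 consonants (> 2) → not permitted
/mfow/ — σ1 onset /mf/ (2C), coda /w/ ok → permitted
/twme/ — violates constraint (iii): syllable 1 onset /twm/ has 3 consonants (> 2) → not permitted

/mfow/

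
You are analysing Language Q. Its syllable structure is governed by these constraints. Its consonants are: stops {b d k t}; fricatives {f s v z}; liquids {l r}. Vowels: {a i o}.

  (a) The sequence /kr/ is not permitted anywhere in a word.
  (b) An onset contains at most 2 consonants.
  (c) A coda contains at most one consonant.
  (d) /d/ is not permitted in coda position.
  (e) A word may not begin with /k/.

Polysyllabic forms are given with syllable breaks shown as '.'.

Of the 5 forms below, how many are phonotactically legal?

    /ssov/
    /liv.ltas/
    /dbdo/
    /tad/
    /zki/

3

/ssov/ — σ1 onset /ss/ (2C), coda /v/ ok → phonotactically legal
/liv.ltas/ — σ1 onset /l/, coda /v/ ok; σ2 onset /lt/ (2C), coda /s/ ok → phonotactically legal
/dbdo/ — violates constraint (b): syllable 1 onset /dbd/ has 3 consonants (> 2) → phonotactically illegal
/tad/ — violates constraint (d): syllable 1 coda contains /d/ → phonotactically illegal
/zki/ — σ1 onset /zk/ (2C), coda /∅/ ok → phonotactically legal
Phonotactically legal: /ssov/, /liv.ltas/, /zki/ → 3.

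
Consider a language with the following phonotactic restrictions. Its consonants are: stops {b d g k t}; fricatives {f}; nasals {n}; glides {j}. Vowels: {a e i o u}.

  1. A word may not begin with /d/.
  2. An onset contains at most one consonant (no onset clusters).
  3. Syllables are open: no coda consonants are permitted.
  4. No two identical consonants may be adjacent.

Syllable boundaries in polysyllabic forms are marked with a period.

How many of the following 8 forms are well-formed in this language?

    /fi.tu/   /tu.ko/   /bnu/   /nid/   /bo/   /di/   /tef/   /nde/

/fi.tu/ — σ1 onset /f/, coda /∅/ ok; σ2 onset /t/, coda /∅/ ok → well-formed
/tu.ko/ — σ1 onset /t/, coda /∅/ ok; σ2 onset /k/, coda /∅/ ok → well-formed
/bnu/ — violates constraint 2: syllable 1 onset /bn/ has 2 consonants (> 1) → ill-formed
/nid/ — violates constraint 3: syllable 1 coda /d/ has 1 consonant (> 0) → ill-formed
/bo/ — σ1 onset /b/, coda /∅/ ok → well-formed
/di/ — violates constraint 1: word begins with /d/ → ill-formed
/tef/ — violates constraint 3: syllable 1 coda /f/ has 1 consonant (> 0) → ill-formed
/nde/ — violates constraint 2: syllable 1 onset /nd/ has 2 consonants (> 1) → ill-formed
Well-formed: /fi.tu/, /tu.ko/, /bo/ → 3.

3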